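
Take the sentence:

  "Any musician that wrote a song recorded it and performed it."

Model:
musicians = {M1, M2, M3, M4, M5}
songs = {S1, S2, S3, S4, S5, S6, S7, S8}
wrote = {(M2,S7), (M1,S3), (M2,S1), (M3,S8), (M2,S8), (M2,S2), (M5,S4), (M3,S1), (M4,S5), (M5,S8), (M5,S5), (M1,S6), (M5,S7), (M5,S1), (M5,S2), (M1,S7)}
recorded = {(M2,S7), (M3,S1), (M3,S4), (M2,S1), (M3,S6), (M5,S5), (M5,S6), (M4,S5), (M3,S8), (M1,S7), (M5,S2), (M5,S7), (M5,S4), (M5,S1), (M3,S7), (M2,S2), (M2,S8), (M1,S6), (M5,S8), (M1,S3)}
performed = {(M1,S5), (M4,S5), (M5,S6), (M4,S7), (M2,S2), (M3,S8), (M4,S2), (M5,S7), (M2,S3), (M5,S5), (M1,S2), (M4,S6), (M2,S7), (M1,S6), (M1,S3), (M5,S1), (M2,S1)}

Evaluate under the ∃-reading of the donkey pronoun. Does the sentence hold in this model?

True

"it" takes "a song" as antecedent — a donkey pronoun bound across the clause boundary.
Weak reading: every musician m with some wrote-song has at least one wrote-song s such that recorded(m,s) ∧ performed(m,s).
Per musician: M1:✓  M2:✓  M3:✓  M4:✓  M5:✓
Every musician in the restrictor has a witness.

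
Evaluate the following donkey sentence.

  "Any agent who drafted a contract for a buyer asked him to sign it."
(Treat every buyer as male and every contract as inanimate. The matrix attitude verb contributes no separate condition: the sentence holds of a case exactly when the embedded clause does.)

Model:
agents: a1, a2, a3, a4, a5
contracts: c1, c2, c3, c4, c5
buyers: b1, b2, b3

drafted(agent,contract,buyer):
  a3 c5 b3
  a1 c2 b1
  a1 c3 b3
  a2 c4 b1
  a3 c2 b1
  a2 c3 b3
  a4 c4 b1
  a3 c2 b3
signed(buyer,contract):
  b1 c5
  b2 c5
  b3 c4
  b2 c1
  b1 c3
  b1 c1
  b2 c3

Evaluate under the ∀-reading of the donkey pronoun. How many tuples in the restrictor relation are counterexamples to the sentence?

8

"him" takes "a buyer" as antecedent and "it" takes "a contract"; both are donkey pronouns co-varying with the restrictor.
Strong reading: for every (a,c,b) with drafted(a,c,b), signed(b,c).
Restrictor triples: (a1,c2,b1)→signed(b1,c2) ✗  (a1,c3,b3)→signed(b3,c3) ✗  (a2,c3,b3)→signed(b3,c3) ✗  (a2,c4,b1)→signed(b1,c4) ✗  (a3,c2,b1)→signed(b1,c2) ✗  (a3,c2,b3)→signed(b3,c2) ✗  (a3,c5,b3)→signed(b3,c5) ✗  (a4,c4,b1)→signed(b1,c4) ✗
Counterexamples (restrictor triples failing the scope): 8.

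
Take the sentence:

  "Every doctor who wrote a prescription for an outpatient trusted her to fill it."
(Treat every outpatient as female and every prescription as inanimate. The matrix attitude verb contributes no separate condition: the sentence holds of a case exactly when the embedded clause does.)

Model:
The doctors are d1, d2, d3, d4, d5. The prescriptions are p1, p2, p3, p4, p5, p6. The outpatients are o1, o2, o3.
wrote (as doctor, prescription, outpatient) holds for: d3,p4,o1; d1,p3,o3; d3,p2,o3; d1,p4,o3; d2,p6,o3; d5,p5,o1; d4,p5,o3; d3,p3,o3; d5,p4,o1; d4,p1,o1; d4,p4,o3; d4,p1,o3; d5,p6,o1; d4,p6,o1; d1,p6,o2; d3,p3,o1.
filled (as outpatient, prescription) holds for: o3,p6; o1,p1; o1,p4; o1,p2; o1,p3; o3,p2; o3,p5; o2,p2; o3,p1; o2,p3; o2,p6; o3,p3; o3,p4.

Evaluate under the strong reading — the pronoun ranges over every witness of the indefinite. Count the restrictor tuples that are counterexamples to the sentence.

3

"her" takes "an outpatient" as antecedent and "it" takes "a prescription"; both are donkey pronouns co-varying with the restrictor.
Strong reading: for every (d,p,o) with wrote(d,p,o), filled(o,p).
Restrictor triples: (d1,p3,o3)→filled(o3,p3) ✓  (d1,p4,o3)→filled(o3,p4) ✓  (d1,p6,o2)→filled(o2,p6) ✓  (d2,p6,o3)→filled(o3,p6) ✓  (d3,p2,o3)→filled(o3,p2) ✓  (d3,p3,o1)→filled(o1,p3) ✓  (d3,p3,o3)→filled(o3,p3) ✓  (d3,p4,o1)→filled(o1,p4) ✓  (d4,p1,o1)→filled(o1,p1) ✓  (d4,p1,o3)→filled(o3,p1) ✓  (d4,p4,o3)→filled(o3,p4) ✓  (d4,p5,o3)→filled(o3,p5) ✓  (d4,p6,o1)→filled(o1,p6) ✗  (d5,p4,o1)→filled(o1,p4) ✓  (d5,p5,o1)→filled(o1,p5) ✗  (d5,p6,o1)→filled(o1,p6) ✗
Counterexamples (restrictor triples failing the scope): 3.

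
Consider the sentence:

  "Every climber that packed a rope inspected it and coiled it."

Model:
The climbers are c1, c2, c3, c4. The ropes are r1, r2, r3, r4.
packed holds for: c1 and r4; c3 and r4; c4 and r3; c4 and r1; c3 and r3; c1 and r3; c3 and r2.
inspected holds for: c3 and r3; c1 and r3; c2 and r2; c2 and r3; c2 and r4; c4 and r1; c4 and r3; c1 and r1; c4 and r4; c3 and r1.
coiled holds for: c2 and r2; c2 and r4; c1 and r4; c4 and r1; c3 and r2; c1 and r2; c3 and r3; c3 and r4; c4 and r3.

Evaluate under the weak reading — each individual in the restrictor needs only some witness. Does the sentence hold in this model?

False

"it" takes "a rope" as antecedent — a donkey pronoun bound across the clause boundary.
Weak reading: every climber c with some packed-rope has at least one packed-rope r such that inspected(c,r) ∧ coiled(c,r).
Per climber: c1:✗  c3:✓  c4:✓
c1 has no witness among its packed-ropes.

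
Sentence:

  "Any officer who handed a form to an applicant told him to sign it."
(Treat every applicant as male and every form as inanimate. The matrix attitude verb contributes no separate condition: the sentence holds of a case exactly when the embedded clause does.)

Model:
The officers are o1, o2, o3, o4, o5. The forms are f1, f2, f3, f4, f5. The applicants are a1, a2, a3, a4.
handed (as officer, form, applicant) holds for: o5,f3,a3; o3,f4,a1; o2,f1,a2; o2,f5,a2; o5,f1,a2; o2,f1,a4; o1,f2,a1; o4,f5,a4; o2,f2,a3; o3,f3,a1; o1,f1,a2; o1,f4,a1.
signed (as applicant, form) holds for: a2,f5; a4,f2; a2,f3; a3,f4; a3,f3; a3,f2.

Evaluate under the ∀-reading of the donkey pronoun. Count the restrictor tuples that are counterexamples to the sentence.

9

"him" takes "an applicant" as antecedent and "it" takes "a form"; both are donkey pronouns co-varying with the restrictor.
Strong reading: for every (o,f,a) with handed(o,f,a), signed(a,f).
Restrictor triples: (o1,f1,a2)→signed(a2,f1) ✗  (o1,f2,a1)→signed(a1,f2) ✗  (o1,f4,a1)→signed(a1,f4) ✗  (o2,f1,a2)→signed(a2,f1) ✗  (o2,f1,a4)→signed(a4,f1) ✗  (o2,f2,a3)→signed(a3,f2) ✓  (o2,f5,a2)→signed(a2,f5) ✓  (o3,f3,a1)→signed(a1,f3) ✗  (o3,f4,a1)→signed(a1,f4) ✗  (o4,f5,a4)→signed(a4,f5) ✗  (o5,f1,a2)→signed(a2,f1) ✗  (o5,f3,a3)→signed(a3,f3) ✓
Counterexamples (restrictor triples failing the scope): 9.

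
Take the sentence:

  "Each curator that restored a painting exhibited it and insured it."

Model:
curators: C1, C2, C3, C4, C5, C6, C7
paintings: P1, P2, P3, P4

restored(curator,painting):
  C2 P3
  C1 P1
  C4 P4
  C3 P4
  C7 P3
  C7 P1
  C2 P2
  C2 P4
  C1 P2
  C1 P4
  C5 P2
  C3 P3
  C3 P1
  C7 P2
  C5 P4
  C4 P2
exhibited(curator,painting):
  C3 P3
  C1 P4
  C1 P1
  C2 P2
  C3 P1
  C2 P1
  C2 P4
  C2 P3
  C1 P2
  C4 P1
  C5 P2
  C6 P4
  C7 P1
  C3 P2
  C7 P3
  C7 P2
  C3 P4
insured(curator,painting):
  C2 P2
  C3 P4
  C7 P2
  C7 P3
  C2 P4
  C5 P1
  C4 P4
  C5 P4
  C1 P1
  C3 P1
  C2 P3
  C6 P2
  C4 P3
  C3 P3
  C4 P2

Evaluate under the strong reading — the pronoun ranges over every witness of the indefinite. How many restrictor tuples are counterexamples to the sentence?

"it" takes "a painting" as antecedent — a donkey pronoun bound across the clause boundary.
Strong reading: for every (c,p) with restored(c,p), exhibited(c,p) ∧ insured(c,p).
Restrictor pairs: (C1,P1) ✓  (C1,P2) ✗  (C1,P4) ✗  (C2,P2) ✓  (C2,P3) ✓  (C2,P4) ✓  (C3,P1) ✓  (C3,P3) ✓  (C3,P4) ✓  (C4,P2) ✗  (C4,P4) ✗  (C5,P2) ✗  (C5,P4) ✗  (C7,P1) ✗  (C7,P2) ✓  (C7,P3) ✓
Counterexamples (restrictor pairs failing the scope): 7.

7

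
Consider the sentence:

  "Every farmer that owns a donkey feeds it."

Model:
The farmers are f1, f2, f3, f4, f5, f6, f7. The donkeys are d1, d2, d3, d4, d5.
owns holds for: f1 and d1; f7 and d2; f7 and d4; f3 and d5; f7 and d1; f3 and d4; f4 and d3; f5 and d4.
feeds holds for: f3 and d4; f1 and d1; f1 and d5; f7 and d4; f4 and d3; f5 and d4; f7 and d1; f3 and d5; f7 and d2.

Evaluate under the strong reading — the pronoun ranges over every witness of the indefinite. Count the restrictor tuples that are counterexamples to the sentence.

0

"it" takes "a donkey" as antecedent — a donkey pronoun bound across the clause boundary.
Strong reading: for every (f,d) with owns(f,d), feeds(f,d).
Restrictor pairs: (f1,d1) ✓  (f3,d4) ✓  (f3,d5) ✓  (f4,d3) ✓  (f5,d4) ✓  (f7,d1) ✓  (f7,d2) ✓  (f7,d4) ✓
Counterexamples (restrictor pairs failing the scope): 0.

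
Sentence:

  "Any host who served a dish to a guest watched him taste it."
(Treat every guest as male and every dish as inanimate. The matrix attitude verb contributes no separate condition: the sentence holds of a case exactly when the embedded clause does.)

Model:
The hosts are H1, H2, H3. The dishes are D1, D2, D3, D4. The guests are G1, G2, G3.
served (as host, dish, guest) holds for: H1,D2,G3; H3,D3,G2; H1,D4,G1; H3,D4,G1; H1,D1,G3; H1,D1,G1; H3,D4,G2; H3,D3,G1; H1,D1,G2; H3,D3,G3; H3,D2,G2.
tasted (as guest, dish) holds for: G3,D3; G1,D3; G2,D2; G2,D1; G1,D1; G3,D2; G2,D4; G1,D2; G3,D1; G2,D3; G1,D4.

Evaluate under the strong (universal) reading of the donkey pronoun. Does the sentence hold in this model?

"him" takes "a guest" as antecedent and "it" takes "a dish"; both are donkey pronouns co-varying with the restrictor.
Strong reading: for every (h,d,g) with served(h,d,g), tasted(g,d).
Restrictor triples: (H1,D1,G1)→tasted(G1,D1) ✓  (H1,D1,G2)→tasted(G2,D1) ✓  (H1,D1,G3)→tasted(G3,D1) ✓  (H1,D2,G3)→tasted(G3,D2) ✓  (H1,D4,G1)→tasted(G1,D4) ✓  (H3,D2,G2)→tasted(G2,D2) ✓  (H3,D3,G1)→tasted(G1,D3) ✓  (H3,D3,G2)→tasted(G2,D3) ✓  (H3,D3,G3)→tasted(G3,D3) ✓  (H3,D4,G1)→tasted(G1,D4) ✓  (H3,D4,G2)→tasted(G2,D4) ✓
Every restrictor triple satisfies the scope.

True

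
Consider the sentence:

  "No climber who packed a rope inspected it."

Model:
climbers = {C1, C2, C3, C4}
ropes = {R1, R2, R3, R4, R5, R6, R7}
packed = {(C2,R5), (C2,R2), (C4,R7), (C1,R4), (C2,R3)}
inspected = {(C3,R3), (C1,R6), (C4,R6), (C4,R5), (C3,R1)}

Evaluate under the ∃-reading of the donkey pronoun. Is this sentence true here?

"it" takes "a rope" as antecedent — a donkey pronoun bound across the clause boundary.
Truth condition: for no (c,r) with packed(c,r) does inspected(c,r) hold.
Restrictor pairs — does the scope hold? (C1,R4):fails  (C2,R2):fails  (C2,R3):fails  (C2,R5):fails  (C4,R7):fails
Scope holds for no restrictor pair, so the sentence is true.

True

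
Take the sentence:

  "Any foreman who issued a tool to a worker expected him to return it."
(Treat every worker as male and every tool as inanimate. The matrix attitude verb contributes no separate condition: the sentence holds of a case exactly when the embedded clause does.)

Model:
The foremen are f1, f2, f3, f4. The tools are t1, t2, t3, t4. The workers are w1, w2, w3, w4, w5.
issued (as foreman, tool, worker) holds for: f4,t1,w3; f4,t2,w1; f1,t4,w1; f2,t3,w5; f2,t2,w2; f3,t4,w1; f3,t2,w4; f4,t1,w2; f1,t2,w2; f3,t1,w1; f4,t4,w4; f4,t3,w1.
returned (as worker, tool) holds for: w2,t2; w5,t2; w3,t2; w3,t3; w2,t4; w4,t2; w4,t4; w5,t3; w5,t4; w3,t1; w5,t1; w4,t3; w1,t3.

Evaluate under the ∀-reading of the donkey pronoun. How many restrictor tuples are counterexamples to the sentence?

"him" takes "a worker" as antecedent and "it" takes "a tool"; both are donkey pronouns co-varying with the restrictor.
Strong reading: for every (f,t,w) with issued(f,t,w), returned(w,t).
Restrictor triples: (f1,t2,w2)→returned(w2,t2) ✓  (f1,t4,w1)→returned(w1,t4) ✗  (f2,t2,w2)→returned(w2,t2) ✓  (f2,t3,w5)→returned(w5,t3) ✓  (f3,t1,w1)→returned(w1,t1) ✗  (f3,t2,w4)→returned(w4,t2) ✓  (f3,t4,w1)→returned(w1,t4) ✗  (f4,t1,w2)→returned(w2,t1) ✗  (f4,t1,w3)→returned(w3,t1) ✓  (f4,t2,w1)→returned(w1,t2) ✗  (f4,t3,w1)→returned(w1,t3) ✓  (f4,t4,w4)→returned(w4,t4) ✓
Counterexamples (restrictor triples failing the scope): 5.

5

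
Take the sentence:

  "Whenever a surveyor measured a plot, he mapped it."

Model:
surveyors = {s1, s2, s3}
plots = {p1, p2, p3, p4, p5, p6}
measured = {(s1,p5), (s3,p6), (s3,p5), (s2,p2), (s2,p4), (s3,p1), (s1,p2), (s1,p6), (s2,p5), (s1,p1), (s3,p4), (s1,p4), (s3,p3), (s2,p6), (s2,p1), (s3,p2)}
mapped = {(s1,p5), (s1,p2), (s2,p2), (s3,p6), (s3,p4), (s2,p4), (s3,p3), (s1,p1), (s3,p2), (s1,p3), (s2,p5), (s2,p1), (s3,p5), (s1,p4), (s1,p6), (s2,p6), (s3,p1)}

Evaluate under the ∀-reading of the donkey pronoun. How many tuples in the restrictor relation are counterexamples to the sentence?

"it" takes "a plot" as antecedent — a donkey pronoun bound across the clause boundary.
Strong reading: for every (s,p) with measured(s,p), mapped(s,p).
Restrictor pairs: (s1,p1) ✓  (s1,p2) ✓  (s1,p4) ✓  (s1,p5) ✓  (s1,p6) ✓  (s2,p1) ✓  (s2,p2) ✓  (s2,p4) ✓  (s2,p5) ✓  (s2,p6) ✓  (s3,p1) ✓  (s3,p2) ✓  (s3,p3) ✓  (s3,p4) ✓  (s3,p5) ✓  (s3,p6) ✓
Counterexamples (restrictor pairs failing the scope): 0.

0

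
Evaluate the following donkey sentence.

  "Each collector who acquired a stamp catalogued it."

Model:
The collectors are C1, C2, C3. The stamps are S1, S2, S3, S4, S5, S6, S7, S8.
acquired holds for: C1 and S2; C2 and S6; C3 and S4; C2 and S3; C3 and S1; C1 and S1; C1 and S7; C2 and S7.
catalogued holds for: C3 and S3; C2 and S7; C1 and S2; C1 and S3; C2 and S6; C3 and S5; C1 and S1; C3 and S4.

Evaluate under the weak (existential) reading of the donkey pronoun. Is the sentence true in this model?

"it" takes "a stamp" as antecedent — a donkey pronoun bound across the clause boundary.
Weak reading: every collector c with some acquired-stamp has at least one acquired-stamp s such that catalogued(c,s).
Per collector: C1:✓  C2:✓  C3:✓
Every collector in the restrictor has a witness.

True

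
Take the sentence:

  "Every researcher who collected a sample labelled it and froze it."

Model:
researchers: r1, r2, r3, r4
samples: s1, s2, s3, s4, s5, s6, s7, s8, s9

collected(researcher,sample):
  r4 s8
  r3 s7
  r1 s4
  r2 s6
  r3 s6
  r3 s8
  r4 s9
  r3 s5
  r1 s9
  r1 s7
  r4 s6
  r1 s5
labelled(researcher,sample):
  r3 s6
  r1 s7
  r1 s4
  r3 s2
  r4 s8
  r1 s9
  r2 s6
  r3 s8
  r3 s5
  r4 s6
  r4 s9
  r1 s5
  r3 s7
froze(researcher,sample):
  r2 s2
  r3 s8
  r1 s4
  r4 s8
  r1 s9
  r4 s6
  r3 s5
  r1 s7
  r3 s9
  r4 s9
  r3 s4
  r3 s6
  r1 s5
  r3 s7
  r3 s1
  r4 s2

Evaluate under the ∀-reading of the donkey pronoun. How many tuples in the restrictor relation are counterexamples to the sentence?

1

"it" takes "a sample" as antecedent — a donkey pronoun bound across the clause boundary.
Strong reading: for every (r,s) with collected(r,s), labelled(r,s) ∧ froze(r,s).
Restrictor pairs: (r1,s4) ✓  (r1,s5) ✓  (r1,s7) ✓  (r1,s9) ✓  (r2,s6) ✗  (r3,s5) ✓  (r3,s6) ✓  (r3,s7) ✓  (r3,s8) ✓  (r4,s6) ✓  (r4,s8) ✓  (r4,s9) ✓
Counterexamples (restrictor pairs failing the scope): 1.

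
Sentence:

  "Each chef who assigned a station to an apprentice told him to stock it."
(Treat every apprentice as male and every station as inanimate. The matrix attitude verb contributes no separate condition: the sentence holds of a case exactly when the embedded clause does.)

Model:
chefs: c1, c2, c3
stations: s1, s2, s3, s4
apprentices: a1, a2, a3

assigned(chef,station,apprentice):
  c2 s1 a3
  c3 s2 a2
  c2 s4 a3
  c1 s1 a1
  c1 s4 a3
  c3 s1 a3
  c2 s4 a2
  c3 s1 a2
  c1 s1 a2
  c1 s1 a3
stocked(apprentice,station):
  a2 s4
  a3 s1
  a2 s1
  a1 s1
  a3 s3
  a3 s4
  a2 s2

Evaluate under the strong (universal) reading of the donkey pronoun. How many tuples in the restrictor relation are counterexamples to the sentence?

"him" takes "an apprentice" as antecedent and "it" takes "a station"; both are donkey pronouns co-varying with the restrictor.
Strong reading: for every (c,s,a) with assigned(c,s,a), stocked(a,s).
Restrictor triples: (c1,s1,a1)→stocked(a1,s1) ✓  (c1,s1,a2)→stocked(a2,s1) ✓  (c1,s1,a3)→stocked(a3,s1) ✓  (c1,s4,a3)→stocked(a3,s4) ✓  (c2,s1,a3)→stocked(a3,s1) ✓  (c2,s4,a2)→stocked(a2,s4) ✓  (c2,s4,a3)→stocked(a3,s4) ✓  (c3,s1,a2)→stocked(a2,s1) ✓  (c3,s1,a3)→stocked(a3,s1) ✓  (c3,s2,a2)→stocked(a2,s2) ✓
Counterexamples (restrictor triples failing the scope): 0.

0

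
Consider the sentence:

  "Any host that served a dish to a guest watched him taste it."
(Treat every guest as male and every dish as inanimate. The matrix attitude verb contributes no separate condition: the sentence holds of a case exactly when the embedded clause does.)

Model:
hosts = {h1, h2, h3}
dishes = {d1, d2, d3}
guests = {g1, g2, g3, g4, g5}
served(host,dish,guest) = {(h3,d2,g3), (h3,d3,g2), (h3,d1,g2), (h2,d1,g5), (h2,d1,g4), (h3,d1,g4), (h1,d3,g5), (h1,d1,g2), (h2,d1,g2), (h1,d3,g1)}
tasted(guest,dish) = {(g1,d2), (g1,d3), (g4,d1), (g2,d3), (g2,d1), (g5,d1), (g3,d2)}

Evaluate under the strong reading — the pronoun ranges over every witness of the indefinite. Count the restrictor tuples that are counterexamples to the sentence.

1

"him" takes "a guest" as antecedent and "it" takes "a dish"; both are donkey pronouns co-varying with the restrictor.
Strong reading: for every (h,d,g) with served(h,d,g), tasted(g,d).
Restrictor triples: (h1,d1,g2)→tasted(g2,d1) ✓  (h1,d3,g1)→tasted(g1,d3) ✓  (h1,d3,g5)→tasted(g5,d3) ✗  (h2,d1,g2)→tasted(g2,d1) ✓  (h2,d1,g4)→tasted(g4,d1) ✓  (h2,d1,g5)→tasted(g5,d1) ✓  (h3,d1,g2)→tasted(g2,d1) ✓  (h3,d1,g4)→tasted(g4,d1) ✓  (h3,d2,g3)→tasted(g3,d2) ✓  (h3,d3,g2)→tasted(g2,d3) ✓
Counterexamples (restrictor triples failing the scope): 1.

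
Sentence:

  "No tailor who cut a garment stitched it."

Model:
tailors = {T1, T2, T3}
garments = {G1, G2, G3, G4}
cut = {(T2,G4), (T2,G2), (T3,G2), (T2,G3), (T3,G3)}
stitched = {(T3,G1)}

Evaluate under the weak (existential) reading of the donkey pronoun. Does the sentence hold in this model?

True

"it" takes "a garment" as antecedent — a donkey pronoun bound across the clause boundary.
Truth condition: for no (t,g) with cut(t,g) does stitched(t,g) hold.
Restrictor pairs — does the scope hold? (T2,G2):fails  (T2,G3):fails  (T2,G4):fails  (T3,G2):fails  (T3,G3):fails
Scope holds for no restrictor pair, so the sentence is true.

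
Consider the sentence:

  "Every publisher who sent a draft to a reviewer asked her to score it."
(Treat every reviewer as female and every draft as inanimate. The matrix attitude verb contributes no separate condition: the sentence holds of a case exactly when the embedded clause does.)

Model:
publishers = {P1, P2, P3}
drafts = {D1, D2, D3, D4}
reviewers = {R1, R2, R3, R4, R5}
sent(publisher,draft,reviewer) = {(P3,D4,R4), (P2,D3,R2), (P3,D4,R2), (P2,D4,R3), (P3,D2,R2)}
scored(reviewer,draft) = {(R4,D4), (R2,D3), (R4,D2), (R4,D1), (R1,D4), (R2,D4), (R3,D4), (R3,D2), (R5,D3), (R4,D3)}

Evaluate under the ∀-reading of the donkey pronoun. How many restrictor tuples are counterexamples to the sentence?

1

"her" takes "a reviewer" as antecedent and "it" takes "a draft"; both are donkey pronouns co-varying with the restrictor.
Strong reading: for every (p,d,r) with sent(p,d,r), scored(r,d).
Restrictor triples: (P2,D3,R2)→scored(R2,D3) ✓  (P2,D4,R3)→scored(R3,D4) ✓  (P3,D2,R2)→scored(R2,D2) ✗  (P3,D4,R2)→scored(R2,D4) ✓  (P3,D4,R4)→scored(R4,D4) ✓
Counterexamples (restrictor triples failing the scope): 1.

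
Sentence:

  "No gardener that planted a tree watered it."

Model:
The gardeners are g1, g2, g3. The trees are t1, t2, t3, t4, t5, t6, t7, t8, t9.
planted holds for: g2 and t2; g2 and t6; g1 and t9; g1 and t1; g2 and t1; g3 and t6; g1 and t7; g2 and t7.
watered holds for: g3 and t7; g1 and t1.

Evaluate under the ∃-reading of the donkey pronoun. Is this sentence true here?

"it" takes "a tree" as antecedent — a donkey pronoun bound across the clause boundary.
Truth condition: for no (g,t) with planted(g,t) does watered(g,t) hold.
Restrictor pairs — does the scope hold? (g1,t1):holds  (g1,t7):fails  (g1,t9):fails  (g2,t1):fails  (g2,t2):fails  (g2,t6):fails  (g2,t7):fails  (g3,t6):fails
Scope holds for 1 pair(s), so the sentence is false.

False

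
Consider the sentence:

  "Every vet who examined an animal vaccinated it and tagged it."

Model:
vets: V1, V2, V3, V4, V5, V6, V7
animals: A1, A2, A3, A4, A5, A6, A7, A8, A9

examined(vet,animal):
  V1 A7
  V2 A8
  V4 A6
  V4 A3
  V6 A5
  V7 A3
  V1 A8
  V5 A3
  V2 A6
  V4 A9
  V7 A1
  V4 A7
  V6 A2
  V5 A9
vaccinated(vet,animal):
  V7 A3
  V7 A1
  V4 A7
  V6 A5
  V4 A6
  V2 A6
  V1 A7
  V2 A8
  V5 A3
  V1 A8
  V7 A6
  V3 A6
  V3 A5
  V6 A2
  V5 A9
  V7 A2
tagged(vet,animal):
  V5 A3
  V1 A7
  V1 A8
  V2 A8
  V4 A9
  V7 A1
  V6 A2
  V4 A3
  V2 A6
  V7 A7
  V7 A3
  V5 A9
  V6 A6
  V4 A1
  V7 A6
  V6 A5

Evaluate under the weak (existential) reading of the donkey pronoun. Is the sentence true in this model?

False

"it" takes "an animal" as antecedent — a donkey pronoun bound across the clause boundary.
Weak reading: every vet v with some examined-animal has at least one examined-animal a such that vaccinated(v,a) ∧ tagged(v,a).
Per vet: V1:✓  V2:✓  V4:✗  V5:✓  V6:✓  V7:✓
V4 has no witness among its examined-animals.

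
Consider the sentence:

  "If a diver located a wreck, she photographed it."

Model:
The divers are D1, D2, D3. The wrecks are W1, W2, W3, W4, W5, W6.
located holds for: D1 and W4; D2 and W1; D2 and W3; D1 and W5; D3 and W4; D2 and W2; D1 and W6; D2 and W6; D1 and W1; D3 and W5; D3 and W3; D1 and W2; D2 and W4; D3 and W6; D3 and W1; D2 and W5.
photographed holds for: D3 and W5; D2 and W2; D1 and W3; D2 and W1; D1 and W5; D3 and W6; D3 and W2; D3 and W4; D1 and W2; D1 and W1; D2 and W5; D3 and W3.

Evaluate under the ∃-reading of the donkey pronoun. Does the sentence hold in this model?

"it" takes "a wreck" as antecedent — a donkey pronoun bound across the clause boundary.
Weak reading: every diver d with some located-wreck has at least one located-wreck w such that photographed(d,w).
Per diver: D1:✓  D2:✓  D3:✓
Every diver in the restrictor has a witness.

True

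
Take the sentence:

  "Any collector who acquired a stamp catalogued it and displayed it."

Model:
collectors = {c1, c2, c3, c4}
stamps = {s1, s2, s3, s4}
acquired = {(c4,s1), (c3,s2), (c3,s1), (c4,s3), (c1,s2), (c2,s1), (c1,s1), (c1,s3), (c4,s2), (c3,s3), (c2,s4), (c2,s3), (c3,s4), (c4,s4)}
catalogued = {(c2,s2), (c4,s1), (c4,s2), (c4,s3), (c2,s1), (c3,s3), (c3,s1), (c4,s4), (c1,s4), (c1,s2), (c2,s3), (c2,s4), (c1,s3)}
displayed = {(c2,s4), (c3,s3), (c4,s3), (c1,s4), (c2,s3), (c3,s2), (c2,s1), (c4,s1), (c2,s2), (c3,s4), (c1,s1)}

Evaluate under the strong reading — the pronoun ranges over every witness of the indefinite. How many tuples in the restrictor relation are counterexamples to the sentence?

"it" takes "a stamp" as antecedent — a donkey pronoun bound across the clause boundary.
Strong reading: for every (c,s) with acquired(c,s), catalogued(c,s) ∧ displayed(c,s).
Restrictor pairs: (c1,s1) ✗  (c1,s2) ✗  (c1,s3) ✗  (c2,s1) ✓  (c2,s3) ✓  (c2,s4) ✓  (c3,s1) ✗  (c3,s2) ✗  (c3,s3) ✓  (c3,s4) ✗  (c4,s1) ✓  (c4,s2) ✗  (c4,s3) ✓  (c4,s4) ✗
Counterexamples (restrictor pairs failing the scope): 8.

8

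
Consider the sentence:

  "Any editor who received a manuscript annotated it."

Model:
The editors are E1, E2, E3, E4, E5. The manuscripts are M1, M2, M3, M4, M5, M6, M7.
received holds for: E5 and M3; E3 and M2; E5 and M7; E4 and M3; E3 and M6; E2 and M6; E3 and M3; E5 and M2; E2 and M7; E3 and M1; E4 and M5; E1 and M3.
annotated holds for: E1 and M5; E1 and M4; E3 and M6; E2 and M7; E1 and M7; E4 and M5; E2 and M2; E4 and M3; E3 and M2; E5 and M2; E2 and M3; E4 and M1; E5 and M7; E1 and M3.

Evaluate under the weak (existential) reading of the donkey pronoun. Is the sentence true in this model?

True

"it" takes "a manuscript" as antecedent — a donkey pronoun bound across the clause boundary.
Weak reading: every editor e with some received-manuscript has at least one received-manuscript m such that annotated(e,m).
Per editor: E1:✓  E2:✓  E3:✓  E4:✓  E5:✓
Every editor in the restrictor has a witness.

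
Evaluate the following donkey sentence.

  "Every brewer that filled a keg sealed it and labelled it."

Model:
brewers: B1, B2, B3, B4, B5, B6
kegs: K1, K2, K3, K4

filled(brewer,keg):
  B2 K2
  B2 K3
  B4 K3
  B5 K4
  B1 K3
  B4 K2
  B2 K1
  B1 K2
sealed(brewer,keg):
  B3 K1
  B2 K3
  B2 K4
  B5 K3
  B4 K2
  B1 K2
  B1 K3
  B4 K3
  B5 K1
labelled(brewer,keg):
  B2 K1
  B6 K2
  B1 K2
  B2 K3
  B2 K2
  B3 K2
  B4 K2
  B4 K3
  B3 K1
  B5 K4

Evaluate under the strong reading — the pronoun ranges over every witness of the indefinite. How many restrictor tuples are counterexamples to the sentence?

4

"it" takes "a keg" as antecedent — a donkey pronoun bound across the clause boundary.
Strong reading: for every (b,k) with filled(b,k), sealed(b,k) ∧ labelled(b,k).
Restrictor pairs: (B1,K2) ✓  (B1,K3) ✗  (B2,K1) ✗  (B2,K2) ✗  (B2,K3) ✓  (B4,K2) ✓  (B4,K3) ✓  (B5,K4) ✗
Counterexamples (restrictor pairs failing the scope): 4.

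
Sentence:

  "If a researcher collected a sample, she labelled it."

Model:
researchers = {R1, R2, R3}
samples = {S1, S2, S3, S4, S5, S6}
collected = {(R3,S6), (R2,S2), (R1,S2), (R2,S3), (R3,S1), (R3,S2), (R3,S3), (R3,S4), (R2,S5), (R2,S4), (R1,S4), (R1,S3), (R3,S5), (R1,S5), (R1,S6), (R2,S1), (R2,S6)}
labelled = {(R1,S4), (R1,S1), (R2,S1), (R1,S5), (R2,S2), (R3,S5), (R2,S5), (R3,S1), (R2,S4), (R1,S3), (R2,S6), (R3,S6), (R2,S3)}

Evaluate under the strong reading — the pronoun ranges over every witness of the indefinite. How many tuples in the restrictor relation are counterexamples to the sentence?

5

"it" takes "a sample" as antecedent — a donkey pronoun bound across the clause boundary.
Strong reading: for every (r,s) with collected(r,s), labelled(r,s).
Restrictor pairs: (R1,S2) ✗  (R1,S3) ✓  (R1,S4) ✓  (R1,S5) ✓  (R1,S6) ✗  (R2,S1) ✓  (R2,S2) ✓  (R2,S3) ✓  (R2,S4) ✓  (R2,S5) ✓  (R2,S6) ✓  (R3,S1) ✓  (R3,S2) ✗  (R3,S3) ✗  (R3,S4) ✗  (R3,S5) ✓  (R3,S6) ✓
Counterexamples (restrictor pairs failing the scope): 5.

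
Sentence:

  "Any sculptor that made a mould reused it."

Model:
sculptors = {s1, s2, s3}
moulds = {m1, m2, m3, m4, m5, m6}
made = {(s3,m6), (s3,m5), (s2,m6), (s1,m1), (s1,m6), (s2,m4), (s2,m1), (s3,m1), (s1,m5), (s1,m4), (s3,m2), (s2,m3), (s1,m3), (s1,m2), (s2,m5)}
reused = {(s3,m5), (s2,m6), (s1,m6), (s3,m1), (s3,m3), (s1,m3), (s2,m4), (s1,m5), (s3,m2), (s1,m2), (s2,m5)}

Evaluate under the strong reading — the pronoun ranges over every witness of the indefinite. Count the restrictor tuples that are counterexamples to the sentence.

5

"it" takes "a mould" as antecedent — a donkey pronoun bound across the clause boundary.
Strong reading: for every (s,m) with made(s,m), reused(s,m).
Restrictor pairs: (s1,m1) ✗  (s1,m2) ✓  (s1,m3) ✓  (s1,m4) ✗  (s1,m5) ✓  (s1,m6) ✓  (s2,m1) ✗  (s2,m3) ✗  (s2,m4) ✓  (s2,m5) ✓  (s2,m6) ✓  (s3,m1) ✓  (s3,m2) ✓  (s3,m5) ✓  (s3,m6) ✗
Counterexamples (restrictor pairs failing the scope): 5.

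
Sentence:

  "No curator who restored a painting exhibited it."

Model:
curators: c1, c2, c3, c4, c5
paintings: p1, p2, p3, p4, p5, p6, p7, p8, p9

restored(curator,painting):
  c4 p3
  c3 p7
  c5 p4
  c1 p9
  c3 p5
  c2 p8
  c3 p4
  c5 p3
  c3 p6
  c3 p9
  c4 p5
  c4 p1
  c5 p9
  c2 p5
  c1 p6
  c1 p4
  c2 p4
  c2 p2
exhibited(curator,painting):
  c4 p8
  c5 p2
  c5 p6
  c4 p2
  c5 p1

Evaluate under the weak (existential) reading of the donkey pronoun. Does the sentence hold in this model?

"it" takes "a painting" as antecedent — a donkey pronoun bound across the clause boundary.
Truth condition: for no (c,p) with restored(c,p) does exhibited(c,p) hold.
Restrictor pairs — does the scope hold? (c1,p4):fails  (c1,p6):fails  (c1,p9):fails  (c2,p2):fails  (c2,p4):fails  (c2,p5):fails  (c2,p8):fails  (c3,p4):fails  (c3,p5):fails  (c3,p6):fails  (c3,p7):fails  (c3,p9):fails  (c4,p1):fails  (c4,p3):fails  (c4,p5):fails  (c5,p3):fails  (c5,p4):fails  (c5,p9):fails
Scope holds for no restrictor pair, so the sentence is true.

True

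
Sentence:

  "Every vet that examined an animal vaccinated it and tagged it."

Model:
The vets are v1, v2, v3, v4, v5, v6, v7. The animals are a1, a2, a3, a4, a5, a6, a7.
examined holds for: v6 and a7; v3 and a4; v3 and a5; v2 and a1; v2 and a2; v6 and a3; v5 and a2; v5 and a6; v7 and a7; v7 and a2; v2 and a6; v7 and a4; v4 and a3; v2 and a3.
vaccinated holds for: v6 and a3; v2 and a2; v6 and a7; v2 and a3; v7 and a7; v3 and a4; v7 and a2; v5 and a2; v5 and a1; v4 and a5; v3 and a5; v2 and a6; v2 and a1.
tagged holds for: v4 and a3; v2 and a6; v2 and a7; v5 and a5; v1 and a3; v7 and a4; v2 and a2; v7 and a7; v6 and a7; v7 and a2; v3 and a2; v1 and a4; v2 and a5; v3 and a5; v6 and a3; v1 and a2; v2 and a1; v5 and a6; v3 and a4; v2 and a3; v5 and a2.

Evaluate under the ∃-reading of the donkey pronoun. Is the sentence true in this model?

False

"it" takes "an animal" as antecedent — a donkey pronoun bound across the clause boundary.
Weak reading: every vet v with some examined-animal has at least one examined-animal a such that vaccinated(v,a) ∧ tagged(v,a).
Per vet: v2:✓  v3:✓  v4:✗  v5:✓  v6:✓  v7:✓
v4 has no witness among its examined-animals.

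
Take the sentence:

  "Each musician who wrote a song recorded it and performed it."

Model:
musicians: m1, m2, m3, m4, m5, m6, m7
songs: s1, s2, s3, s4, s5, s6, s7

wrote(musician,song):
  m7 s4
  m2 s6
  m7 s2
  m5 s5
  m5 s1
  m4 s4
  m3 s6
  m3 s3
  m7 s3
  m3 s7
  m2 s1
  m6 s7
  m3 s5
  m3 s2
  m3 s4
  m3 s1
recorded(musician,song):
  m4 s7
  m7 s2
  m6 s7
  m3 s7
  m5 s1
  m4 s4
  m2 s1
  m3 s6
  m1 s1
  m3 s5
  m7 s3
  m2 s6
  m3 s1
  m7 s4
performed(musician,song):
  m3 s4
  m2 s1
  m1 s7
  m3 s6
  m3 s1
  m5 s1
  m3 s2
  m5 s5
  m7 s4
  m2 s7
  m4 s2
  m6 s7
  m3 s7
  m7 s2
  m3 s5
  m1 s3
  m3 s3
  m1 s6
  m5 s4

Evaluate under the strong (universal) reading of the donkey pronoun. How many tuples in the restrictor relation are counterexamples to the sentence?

7

"it" takes "a song" as antecedent — a donkey pronoun bound across the clause boundary.
Strong reading: for every (m,s) with wrote(m,s), recorded(m,s) ∧ performed(m,s).
Restrictor pairs: (m2,s1) ✓  (m2,s6) ✗  (m3,s1) ✓  (m3,s2) ✗  (m3,s3) ✗  (m3,s4) ✗  (m3,s5) ✓  (m3,s6) ✓  (m3,s7) ✓  (m4,s4) ✗  (m5,s1) ✓  (m5,s5) ✗  (m6,s7) ✓  (m7,s2) ✓  (m7,s3) ✗  (m7,s4) ✓
Counterexamples (restrictor pairs failing the scope): 7.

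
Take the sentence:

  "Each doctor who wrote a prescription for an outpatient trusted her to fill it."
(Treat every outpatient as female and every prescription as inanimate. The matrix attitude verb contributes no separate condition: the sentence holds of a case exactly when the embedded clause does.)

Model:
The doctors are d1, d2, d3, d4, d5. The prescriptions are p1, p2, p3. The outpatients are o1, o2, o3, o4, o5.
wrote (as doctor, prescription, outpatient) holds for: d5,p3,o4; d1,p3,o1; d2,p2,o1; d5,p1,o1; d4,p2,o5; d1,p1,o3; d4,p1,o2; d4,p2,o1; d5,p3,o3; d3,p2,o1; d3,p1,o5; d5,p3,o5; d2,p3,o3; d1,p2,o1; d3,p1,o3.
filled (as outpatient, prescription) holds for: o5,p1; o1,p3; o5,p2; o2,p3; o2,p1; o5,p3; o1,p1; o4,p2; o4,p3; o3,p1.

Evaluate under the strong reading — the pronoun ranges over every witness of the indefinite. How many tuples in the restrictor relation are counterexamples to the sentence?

6

"her" takes "an outpatient" as antecedent and "it" takes "a prescription"; both are donkey pronouns co-varying with the restrictor.
Strong reading: for every (d,p,o) with wrote(d,p,o), filled(o,p).
Restrictor triples: (d1,p1,o3)→filled(o3,p1) ✓  (d1,p2,o1)→filled(o1,p2) ✗  (d1,p3,o1)→filled(o1,p3) ✓  (d2,p2,o1)→filled(o1,p2) ✗  (d2,p3,o3)→filled(o3,p3) ✗  (d3,p1,o3)→filled(o3,p1) ✓  (d3,p1,o5)→filled(o5,p1) ✓  (d3,p2,o1)→filled(o1,p2) ✗  (d4,p1,o2)→filled(o2,p1) ✓  (d4,p2,o1)→filled(o1,p2) ✗  (d4,p2,o5)→filled(o5,p2) ✓  (d5,p1,o1)→filled(o1,p1) ✓  (d5,p3,o3)→filled(o3,p3) ✗  (d5,p3,o4)→filled(o4,p3) ✓  (d5,p3,o5)→filled(o5,p3) ✓
Counterexamples (restrictor triples failing the scope): 6.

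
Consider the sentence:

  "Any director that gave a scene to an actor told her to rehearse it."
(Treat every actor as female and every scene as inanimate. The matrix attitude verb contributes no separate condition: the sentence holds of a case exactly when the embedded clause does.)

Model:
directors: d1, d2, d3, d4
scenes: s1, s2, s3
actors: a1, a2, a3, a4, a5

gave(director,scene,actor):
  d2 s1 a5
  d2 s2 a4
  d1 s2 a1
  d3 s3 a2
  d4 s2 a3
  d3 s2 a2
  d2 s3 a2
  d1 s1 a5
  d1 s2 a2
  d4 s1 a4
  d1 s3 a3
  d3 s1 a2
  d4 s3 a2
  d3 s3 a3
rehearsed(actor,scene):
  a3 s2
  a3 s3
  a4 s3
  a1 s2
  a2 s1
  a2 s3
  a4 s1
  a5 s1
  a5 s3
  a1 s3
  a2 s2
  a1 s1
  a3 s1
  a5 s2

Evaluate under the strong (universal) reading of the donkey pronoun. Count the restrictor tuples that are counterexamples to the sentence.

"her" takes "an actor" as antecedent and "it" takes "a scene"; both are donkey pronouns co-varying with the restrictor.
Strong reading: for every (d,s,a) with gave(d,s,a), rehearsed(a,s).
Restrictor triples: (d1,s1,a5)→rehearsed(a5,s1) ✓  (d1,s2,a1)→rehearsed(a1,s2) ✓  (d1,s2,a2)→rehearsed(a2,s2) ✓  (d1,s3,a3)→rehearsed(a3,s3) ✓  (d2,s1,a5)→rehearsed(a5,s1) ✓  (d2,s2,a4)→rehearsed(a4,s2) ✗  (d2,s3,a2)→rehearsed(a2,s3) ✓  (d3,s1,a2)→rehearsed(a2,s1) ✓  (d3,s2,a2)→rehearsed(a2,s2) ✓  (d3,s3,a2)→rehearsed(a2,s3) ✓  (d3,s3,a3)→rehearsed(a3,s3) ✓  (d4,s1,a4)→rehearsed(a4,s1) ✓  (d4,s2,a3)→rehearsed(a3,s2) ✓  (d4,s3,a2)→rehearsed(a2,s3) ✓
Counterexamples (restrictor triples failing the scope): 1.

1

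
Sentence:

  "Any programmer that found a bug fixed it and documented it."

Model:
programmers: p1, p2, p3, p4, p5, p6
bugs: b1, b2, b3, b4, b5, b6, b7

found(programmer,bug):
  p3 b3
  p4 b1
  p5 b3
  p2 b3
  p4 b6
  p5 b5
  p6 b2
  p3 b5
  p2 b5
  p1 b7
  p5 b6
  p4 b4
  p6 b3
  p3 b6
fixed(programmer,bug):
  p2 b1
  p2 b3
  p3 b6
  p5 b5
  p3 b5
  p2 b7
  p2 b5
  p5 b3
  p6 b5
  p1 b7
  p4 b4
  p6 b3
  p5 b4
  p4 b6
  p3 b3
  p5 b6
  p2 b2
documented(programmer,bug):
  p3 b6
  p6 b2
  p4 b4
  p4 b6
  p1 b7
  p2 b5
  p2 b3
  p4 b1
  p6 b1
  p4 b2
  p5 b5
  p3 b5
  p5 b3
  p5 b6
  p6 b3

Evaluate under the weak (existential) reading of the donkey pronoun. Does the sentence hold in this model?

True

"it" takes "a bug" as antecedent — a donkey pronoun bound across the clause boundary.
Weak reading: every programmer p with some found-bug has at least one found-bug b such that fixed(p,b) ∧ documented(p,b).
Per programmer: p1:✓  p2:✓  p3:✓  p4:✓  p5:✓  p6:✓
Every programmer in the restrictor has a witness.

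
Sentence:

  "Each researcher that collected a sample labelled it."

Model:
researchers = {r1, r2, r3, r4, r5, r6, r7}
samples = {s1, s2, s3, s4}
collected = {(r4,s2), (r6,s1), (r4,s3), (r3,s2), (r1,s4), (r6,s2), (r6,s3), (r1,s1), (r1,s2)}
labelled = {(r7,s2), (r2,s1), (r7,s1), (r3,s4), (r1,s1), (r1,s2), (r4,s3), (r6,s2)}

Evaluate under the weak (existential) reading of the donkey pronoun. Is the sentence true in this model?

"it" takes "a sample" as antecedent — a donkey pronoun bound across the clause boundary.
Weak reading: every researcher r with some collected-sample has at least one collected-sample s such that labelled(r,s).
Per researcher: r1:✓  r3:✗  r4:✓  r6:✓
r3 has no witness among its collected-samples.

False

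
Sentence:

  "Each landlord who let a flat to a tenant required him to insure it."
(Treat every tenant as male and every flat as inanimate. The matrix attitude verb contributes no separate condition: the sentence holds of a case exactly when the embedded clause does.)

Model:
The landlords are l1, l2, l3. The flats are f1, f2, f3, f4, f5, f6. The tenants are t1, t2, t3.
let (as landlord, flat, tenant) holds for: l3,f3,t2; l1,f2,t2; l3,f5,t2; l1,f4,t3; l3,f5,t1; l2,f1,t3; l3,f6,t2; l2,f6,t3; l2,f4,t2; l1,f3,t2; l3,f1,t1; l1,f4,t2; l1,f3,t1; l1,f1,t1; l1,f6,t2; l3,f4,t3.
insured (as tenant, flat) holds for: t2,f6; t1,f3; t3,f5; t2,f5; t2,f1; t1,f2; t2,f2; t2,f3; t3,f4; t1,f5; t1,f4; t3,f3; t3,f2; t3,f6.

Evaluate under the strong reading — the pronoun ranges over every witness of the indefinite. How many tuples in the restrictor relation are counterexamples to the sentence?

5

"him" takes "a tenant" as antecedent and "it" takes "a flat"; both are donkey pronouns co-varying with the restrictor.
Strong reading: for every (l,f,t) with let(l,f,t), insured(t,f).
Restrictor triples: (l1,f1,t1)→insured(t1,f1) ✗  (l1,f2,t2)→insured(t2,f2) ✓  (l1,f3,t1)→insured(t1,f3) ✓  (l1,f3,t2)→insured(t2,f3) ✓  (l1,f4,t2)→insured(t2,f4) ✗  (l1,f4,t3)→insured(t3,f4) ✓  (l1,f6,t2)→insured(t2,f6) ✓  (l2,f1,t3)→insured(t3,f1) ✗  (l2,f4,t2)→insured(t2,f4) ✗  (l2,f6,t3)→insured(t3,f6) ✓  (l3,f1,t1)→insured(t1,f1) ✗  (l3,f3,t2)→insured(t2,f3) ✓  (l3,f4,t3)→insured(t3,f4) ✓  (l3,f5,t1)→insured(t1,f5) ✓  (l3,f5,t2)→insured(t2,f5) ✓  (l3,f6,t2)→insured(t2,f6) ✓
Counterexamples (restrictor triples failing the scope): 5.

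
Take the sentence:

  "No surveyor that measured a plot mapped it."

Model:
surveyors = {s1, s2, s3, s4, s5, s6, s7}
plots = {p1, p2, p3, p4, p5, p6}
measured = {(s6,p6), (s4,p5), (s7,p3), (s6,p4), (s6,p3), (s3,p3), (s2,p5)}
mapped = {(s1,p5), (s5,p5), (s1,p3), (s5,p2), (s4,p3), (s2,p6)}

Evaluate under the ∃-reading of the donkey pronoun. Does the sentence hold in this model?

True

"it" takes "a plot" as antecedent — a donkey pronoun bound across the clause boundary.
Truth condition: for no (s,p) with measured(s,p) does mapped(s,p) hold.
Restrictor pairs — does the scope hold? (s2,p5):fails  (s3,p3):fails  (s4,p5):fails  (s6,p3):fails  (s6,p4):fails  (s6,p6):fails  (s7,p3):fails
Scope holds for no restrictor pair, so the sentence is true.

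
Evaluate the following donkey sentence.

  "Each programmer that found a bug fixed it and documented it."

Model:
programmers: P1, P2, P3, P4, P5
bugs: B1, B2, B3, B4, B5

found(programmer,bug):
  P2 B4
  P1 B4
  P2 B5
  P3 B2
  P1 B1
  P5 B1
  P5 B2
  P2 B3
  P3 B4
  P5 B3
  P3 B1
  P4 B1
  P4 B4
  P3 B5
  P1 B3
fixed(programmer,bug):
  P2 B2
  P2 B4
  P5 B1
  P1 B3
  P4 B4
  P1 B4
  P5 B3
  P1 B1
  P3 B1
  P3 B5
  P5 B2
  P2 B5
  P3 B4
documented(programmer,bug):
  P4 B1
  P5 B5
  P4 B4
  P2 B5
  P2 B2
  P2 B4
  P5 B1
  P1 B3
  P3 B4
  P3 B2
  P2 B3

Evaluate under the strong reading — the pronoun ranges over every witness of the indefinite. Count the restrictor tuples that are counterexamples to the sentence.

9

"it" takes "a bug" as antecedent — a donkey pronoun bound across the clause boundary.
Strong reading: for every (p,b) with found(p,b), fixed(p,b) ∧ documented(p,b).
Restrictor pairs: (P1,B1) ✗  (P1,B3) ✓  (P1,B4) ✗  (P2,B3) ✗  (P2,B4) ✓  (P2,B5) ✓  (P3,B1) ✗  (P3,B2) ✗  (P3,B4) ✓  (P3,B5) ✗  (P4,B1) ✗  (P4,B4) ✓  (P5,B1) ✓  (P5,B2) ✗  (P5,B3) ✗
Counterexamples (restrictor pairs failing the scope): 9.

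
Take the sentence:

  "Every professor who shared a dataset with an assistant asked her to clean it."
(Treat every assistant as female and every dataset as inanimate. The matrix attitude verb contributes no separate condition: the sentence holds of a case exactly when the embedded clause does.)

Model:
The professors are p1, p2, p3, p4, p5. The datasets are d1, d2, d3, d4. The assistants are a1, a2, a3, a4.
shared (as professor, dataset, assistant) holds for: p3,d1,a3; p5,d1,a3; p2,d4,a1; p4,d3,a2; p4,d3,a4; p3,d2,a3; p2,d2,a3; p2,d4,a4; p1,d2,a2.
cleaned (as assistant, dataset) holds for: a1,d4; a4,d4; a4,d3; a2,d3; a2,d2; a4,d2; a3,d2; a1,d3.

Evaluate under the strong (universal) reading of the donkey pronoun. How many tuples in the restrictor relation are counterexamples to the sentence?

2

"her" takes "an assistant" as antecedent and "it" takes "a dataset"; both are donkey pronouns co-varying with the restrictor.
Strong reading: for every (p,d,a) with shared(p,d,a), cleaned(a,d).
Restrictor triples: (p1,d2,a2)→cleaned(a2,d2) ✓  (p2,d2,a3)→cleaned(a3,d2) ✓  (p2,d4,a1)→cleaned(a1,d4) ✓  (p2,d4,a4)→cleaned(a4,d4) ✓  (p3,d1,a3)→cleaned(a3,d1) ✗  (p3,d2,a3)→cleaned(a3,d2) ✓  (p4,d3,a2)→cleaned(a2,d3) ✓  (p4,d3,a4)→cleaned(a4,d3) ✓  (p5,d1,a3)→cleaned(a3,d1) ✗
Counterexamples (restrictor triples failing the scope): 2.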